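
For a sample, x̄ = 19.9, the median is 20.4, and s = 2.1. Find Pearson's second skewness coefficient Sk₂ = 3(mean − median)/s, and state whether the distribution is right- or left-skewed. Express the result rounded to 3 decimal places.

-0.714, left-skewed

Sk₂ = 3(19.9 − 20.4) / 2.1 = 3 × -0.5000 / 2.1
    = -1.5000 / 2.1 ≈ -0.714
Sk₂ < 0 ⇒ mean < median ⇒ left-skewed (negative skew).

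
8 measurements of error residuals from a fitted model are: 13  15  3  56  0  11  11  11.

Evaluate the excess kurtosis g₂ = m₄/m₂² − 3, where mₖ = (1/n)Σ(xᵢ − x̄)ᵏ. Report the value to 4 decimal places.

x̄ = 15.0000
Σ(xᵢ − x̄)² = 2102.0000 ⇒ m₂ = 262.75000
Σ(xᵢ − x̄)⁴ = 2897906.0000 ⇒ m₄ = 362238.25000
m₂² = 69037.56250
g₂ = m₄/m₂² − 3 = 5.24697 − 3 ≈ 2.2470

2.2470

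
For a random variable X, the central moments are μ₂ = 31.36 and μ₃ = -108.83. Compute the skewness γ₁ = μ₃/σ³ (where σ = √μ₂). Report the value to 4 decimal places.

-0.6197

σ = √μ₂ = √31.36 = 5.60000
σ³ = μ₂^(3/2) = 175.61600
γ₁ = μ₃/σ³ = -108.83 / 175.61600 ≈ -0.6197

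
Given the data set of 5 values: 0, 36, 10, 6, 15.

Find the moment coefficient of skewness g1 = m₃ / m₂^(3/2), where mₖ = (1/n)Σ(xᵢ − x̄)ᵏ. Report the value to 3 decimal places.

0.930

x̄ = (0 + 36 + 10 + 6 + 15) / 5 = 13.4000
deviations (xᵢ − x̄): -13.4000, 22.6000, -3.4000, -7.4000, 1.6000
Σ(xᵢ − x̄)² = 759.2000 ⇒ m₂ = 759.2000/5 = 151.84000
Σ(xᵢ − x̄)³ = 8696.6400 ⇒ m₃ = 8696.6400/5 = 1739.32800
m₂^(3/2) = 151.84000^(1.5) = 1871.02372
g1 = m₃ / m₂^(3/2) = 1739.32800 / 1871.02372 ≈ 0.930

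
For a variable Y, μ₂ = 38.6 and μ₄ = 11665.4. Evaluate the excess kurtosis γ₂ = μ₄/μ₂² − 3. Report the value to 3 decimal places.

4.829

μ₂² = 38.6² = 1489.96000
μ₄/μ₂² = 11665.4 / 1489.96000 = 7.82934
γ₂ = 7.82934 − 3 ≈ 4.829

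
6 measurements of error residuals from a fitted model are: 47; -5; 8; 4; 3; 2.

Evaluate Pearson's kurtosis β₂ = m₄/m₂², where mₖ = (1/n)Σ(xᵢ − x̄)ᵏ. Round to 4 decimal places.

x̄ = 9.8333
Σ(xᵢ − x̄)² = 1746.8333 ⇒ m₂ = 291.13889
Σ(xᵢ − x̄)⁴ = 1963685.4861 ⇒ m₄ = 327280.91435
m₂² = 84761.85262
β₂ = m₄/m₂² = 327280.91435 / 84761.85262 ≈ 3.8612

3.8612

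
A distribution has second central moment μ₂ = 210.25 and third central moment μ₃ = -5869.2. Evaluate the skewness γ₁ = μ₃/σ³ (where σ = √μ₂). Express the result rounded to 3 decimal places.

-1.925

σ = √μ₂ = √210.25 = 14.50000
σ³ = μ₂^(3/2) = 3048.62500
γ₁ = μ₃/σ³ = -5869.2 / 3048.62500 ≈ -1.925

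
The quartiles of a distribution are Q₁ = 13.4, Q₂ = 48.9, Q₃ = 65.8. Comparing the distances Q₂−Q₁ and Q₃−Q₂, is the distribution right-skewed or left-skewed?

Q₂ − Q₁ = 35.5;  Q₃ − Q₂ = 16.9
Q₂ − Q₁ > Q₃ − Q₂ ⇒ the lower half is more spread out ⇒ left-skewed.

left-skewed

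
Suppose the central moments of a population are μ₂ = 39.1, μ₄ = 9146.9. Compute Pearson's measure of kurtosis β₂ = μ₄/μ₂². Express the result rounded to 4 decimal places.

μ₂² = 39.1² = 1528.81000
μ₄/μ₂² = 9146.9 / 1528.81000 = 5.98302
β₂ ≈ 5.9830

5.9830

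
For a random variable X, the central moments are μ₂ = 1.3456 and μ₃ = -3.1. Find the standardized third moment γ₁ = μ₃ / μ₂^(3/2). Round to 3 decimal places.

-1.986

σ = √μ₂ = √1.3456 = 1.16000
σ³ = μ₂^(3/2) = 1.56090
γ₁ = μ₃/σ³ = -3.1 / 1.56090 ≈ -1.986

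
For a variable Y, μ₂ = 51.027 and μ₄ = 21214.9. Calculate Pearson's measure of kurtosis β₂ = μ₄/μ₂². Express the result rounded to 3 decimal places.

μ₂² = 51.027² = 2603.75473
μ₄/μ₂² = 21214.9 / 2603.75473 = 8.14781
β₂ ≈ 8.148

8.148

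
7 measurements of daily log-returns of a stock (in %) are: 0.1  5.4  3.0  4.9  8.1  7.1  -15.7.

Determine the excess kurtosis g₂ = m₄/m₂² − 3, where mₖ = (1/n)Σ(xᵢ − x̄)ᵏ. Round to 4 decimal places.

1.2360

x̄ = 1.8429
Σ(xᵢ − x̄)² = 400.9171 ⇒ m₂ = 57.27388
Σ(xᵢ − x̄)⁴ = 97266.3683 ⇒ m₄ = 13895.19547
m₂² = 3280.29705
g₂ = m₄/m₂² − 3 = 4.23596 − 3 ≈ 1.2360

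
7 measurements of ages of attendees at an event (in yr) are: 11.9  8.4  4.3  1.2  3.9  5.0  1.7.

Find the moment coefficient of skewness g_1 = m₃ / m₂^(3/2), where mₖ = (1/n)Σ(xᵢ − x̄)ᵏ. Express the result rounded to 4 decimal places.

0.7432

x̄ = (11.9 + 8.4 + 4.3 + 1.2 + 3.9 + 5.0 + 1.7) / 7 = 5.2000
deviations (xᵢ − x̄): 6.7000, 3.2000, -0.9000, -4.0000, -1.3000, -0.2000, -3.5000
Σ(xᵢ − x̄)² = 85.9200 ⇒ m₂ = 85.9200/7 = 12.27429
Σ(xᵢ − x̄)³ = 223.7220 ⇒ m₃ = 223.7220/7 = 31.96029
m₂^(3/2) = 12.27429^(1.5) = 43.00256
g_1 = m₃ / m₂^(3/2) = 31.96029 / 43.00256 ≈ 0.7432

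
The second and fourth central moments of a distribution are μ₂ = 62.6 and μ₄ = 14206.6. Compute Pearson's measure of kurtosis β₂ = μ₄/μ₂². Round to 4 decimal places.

μ₂² = 62.6² = 3918.76000
μ₄/μ₂² = 14206.6 / 3918.76000 = 3.62528
β₂ ≈ 3.6253

3.6253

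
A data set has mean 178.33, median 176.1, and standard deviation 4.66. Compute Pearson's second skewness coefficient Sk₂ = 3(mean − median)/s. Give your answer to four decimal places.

Sk₂ = 3(178.33 − 176.1) / 4.66 = 3 × 2.2300 / 4.66
    = 6.6900 / 4.66 ≈ 1.4356

1.4356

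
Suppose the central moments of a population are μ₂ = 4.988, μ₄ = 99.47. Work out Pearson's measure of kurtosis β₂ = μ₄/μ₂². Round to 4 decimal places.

3.9980

μ₂² = 4.988² = 24.88014
μ₄/μ₂² = 99.47 / 24.88014 = 3.99797
β₂ ≈ 3.9980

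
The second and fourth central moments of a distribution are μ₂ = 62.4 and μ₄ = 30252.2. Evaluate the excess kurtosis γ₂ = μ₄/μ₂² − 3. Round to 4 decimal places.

4.7694

μ₂² = 62.4² = 3893.76000
μ₄/μ₂² = 30252.2 / 3893.76000 = 7.76941
γ₂ = 7.76941 − 3 ≈ 4.7694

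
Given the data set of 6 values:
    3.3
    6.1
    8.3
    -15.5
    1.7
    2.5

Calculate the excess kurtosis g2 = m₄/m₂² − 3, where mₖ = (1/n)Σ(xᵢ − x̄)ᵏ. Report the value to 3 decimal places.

x̄ = 1.0667
Σ(xᵢ − x̄)² = 359.5533 ⇒ m₂ = 59.92556
Σ(xᵢ − x̄)⁴ = 78733.8344 ⇒ m₄ = 13122.30573
m₂² = 3591.07221
g2 = m₄/m₂² − 3 = 3.65415 − 3 ≈ 0.654

0.654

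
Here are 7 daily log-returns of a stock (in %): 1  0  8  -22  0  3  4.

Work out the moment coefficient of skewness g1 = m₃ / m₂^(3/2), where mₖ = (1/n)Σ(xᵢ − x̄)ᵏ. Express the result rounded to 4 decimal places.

x̄ = (1 + 0 + 8 - 22 + 0 + 3 + 4) / 7 = -0.8571
deviations (xᵢ − x̄): 1.8571, 0.8571, 8.8571, -21.1429, 0.8571, 3.8571, 4.8571
Σ(xᵢ − x̄)² = 568.8571 ⇒ m₂ = 568.8571/7 = 81.26531
Σ(xᵢ − x̄)³ = -8576.8163 ⇒ m₃ = -8576.8163/7 = -1225.25948
m₂^(3/2) = 81.26531^(1.5) = 732.58456
g1 = m₃ / m₂^(3/2) = -1225.25948 / 732.58456 ≈ -1.6725

-1.6725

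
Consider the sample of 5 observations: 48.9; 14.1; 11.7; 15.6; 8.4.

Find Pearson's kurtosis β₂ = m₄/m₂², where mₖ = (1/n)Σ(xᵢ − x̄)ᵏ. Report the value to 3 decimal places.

x̄ = 19.7400
Σ(xᵢ − x̄)² = 1092.4920 ⇒ m₂ = 218.49840
Σ(xᵢ − x̄)⁴ = 745040.5947 ⇒ m₄ = 149008.11894
m₂² = 47741.55080
β₂ = m₄/m₂² = 149008.11894 / 47741.55080 ≈ 3.121

3.121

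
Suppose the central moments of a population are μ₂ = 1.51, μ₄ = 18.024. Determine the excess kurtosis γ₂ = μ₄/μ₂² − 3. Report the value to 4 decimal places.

4.9049

μ₂² = 1.51² = 2.28010
μ₄/μ₂² = 18.024 / 2.28010 = 7.90492
γ₂ = 7.90492 − 3 ≈ 4.9049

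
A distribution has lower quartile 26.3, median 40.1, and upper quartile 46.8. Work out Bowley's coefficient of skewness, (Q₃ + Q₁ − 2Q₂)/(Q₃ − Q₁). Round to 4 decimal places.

-0.3463

numerator: Q₃ + Q₁ − 2Q₂ = 46.8 + 26.3 − 2×40.1 = -7.1000
denominator: Q₃ − Q₁ = 46.8 − 26.3 = 20.5000
Bowley skewness = -7.1000 / 20.5000 ≈ -0.3463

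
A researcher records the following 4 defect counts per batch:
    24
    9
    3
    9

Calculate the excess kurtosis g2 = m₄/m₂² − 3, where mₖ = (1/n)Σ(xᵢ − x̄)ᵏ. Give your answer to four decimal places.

x̄ = 11.2500
Σ(xᵢ − x̄)² = 240.7500 ⇒ m₂ = 60.18750
Σ(xᵢ − x̄)⁴ = 31110.3281 ⇒ m₄ = 7777.58203
m₂² = 3622.53516
g2 = m₄/m₂² − 3 = 2.14700 − 3 ≈ -0.8530

-0.8530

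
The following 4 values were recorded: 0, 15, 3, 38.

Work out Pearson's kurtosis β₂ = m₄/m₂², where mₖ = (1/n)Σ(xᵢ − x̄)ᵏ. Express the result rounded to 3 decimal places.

1.926

x̄ = 14.0000
Σ(xᵢ − x̄)² = 894.0000 ⇒ m₂ = 223.50000
Σ(xᵢ − x̄)⁴ = 384834.0000 ⇒ m₄ = 96208.50000
m₂² = 49952.25000
β₂ = m₄/m₂² = 96208.50000 / 49952.25000 ≈ 1.926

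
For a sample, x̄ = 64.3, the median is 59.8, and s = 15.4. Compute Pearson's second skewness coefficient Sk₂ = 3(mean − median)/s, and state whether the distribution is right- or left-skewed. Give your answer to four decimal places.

Sk₂ = 3(64.3 − 59.8) / 15.4 = 3 × 4.5000 / 15.4
    = 13.5000 / 15.4 ≈ 0.8766
Sk₂ > 0 ⇒ mean > median ⇒ right-skewed (positive skew).

0.8766, right-skewed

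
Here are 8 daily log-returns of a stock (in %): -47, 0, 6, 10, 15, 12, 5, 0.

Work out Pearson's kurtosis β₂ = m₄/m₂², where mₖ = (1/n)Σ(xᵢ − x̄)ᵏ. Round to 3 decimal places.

5.345

x̄ = 0.1250
Σ(xᵢ − x̄)² = 2738.8750 ⇒ m₂ = 342.35938
Σ(xᵢ − x̄)⁴ = 5011909.2754 ⇒ m₄ = 626488.65942
m₂² = 117209.94165
β₂ = m₄/m₂² = 626488.65942 / 117209.94165 ≈ 5.345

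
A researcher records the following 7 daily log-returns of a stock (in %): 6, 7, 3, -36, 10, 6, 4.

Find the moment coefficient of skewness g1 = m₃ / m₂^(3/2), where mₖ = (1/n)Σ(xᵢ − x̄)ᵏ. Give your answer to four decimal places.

-1.9571

x̄ = (6 + 7 + 3 - 36 + 10 + 6 + 4) / 7 = 0.0000
deviations (xᵢ − x̄): 6.0000, 7.0000, 3.0000, -36.0000, 10.0000, 6.0000, 4.0000
Σ(xᵢ − x̄)² = 1542.0000 ⇒ m₂ = 1542.0000/7 = 220.28571
Σ(xᵢ − x̄)³ = -44790.0000 ⇒ m₃ = -44790.0000/7 = -6398.57143
m₂^(3/2) = 220.28571^(1.5) = 3269.48614
g1 = m₃ / m₂^(3/2) = -6398.57143 / 3269.48614 ≈ -1.9571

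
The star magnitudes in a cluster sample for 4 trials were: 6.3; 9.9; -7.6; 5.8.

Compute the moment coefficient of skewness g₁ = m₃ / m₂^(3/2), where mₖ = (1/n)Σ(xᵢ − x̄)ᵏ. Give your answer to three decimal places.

x̄ = (6.3 + 9.9 - 7.6 + 5.8) / 4 = 3.6000
deviations (xᵢ − x̄): 2.7000, 6.3000, -11.2000, 2.2000
Σ(xᵢ − x̄)² = 177.2600 ⇒ m₂ = 177.2600/4 = 44.31500
Σ(xᵢ − x̄)³ = -1124.5500 ⇒ m₃ = -1124.5500/4 = -281.13750
m₂^(3/2) = 44.31500^(1.5) = 295.00279
g₁ = m₃ / m₂^(3/2) = -281.13750 / 295.00279 ≈ -0.953

-0.953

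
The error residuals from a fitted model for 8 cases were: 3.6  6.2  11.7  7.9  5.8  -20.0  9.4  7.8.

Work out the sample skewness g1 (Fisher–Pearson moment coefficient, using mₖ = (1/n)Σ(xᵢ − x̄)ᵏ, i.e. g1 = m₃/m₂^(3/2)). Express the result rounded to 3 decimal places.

-2.004

x̄ = (3.6 + 6.2 + 11.7 + 7.9 + 5.8 - 20.0 + 9.4 + 7.8) / 8 = 4.0500
deviations (xᵢ − x̄): -0.4500, 2.1500, 7.6500, 3.8500, 1.7500, -24.0500, 5.3500, 3.7500
Σ(xᵢ − x̄)² = 702.3200 ⇒ m₂ = 702.3200/8 = 87.79000
Σ(xᵢ − x̄)³ = -13184.7450 ⇒ m₃ = -13184.7450/8 = -1648.09313
m₂^(3/2) = 87.79000^(1.5) = 822.55998
g1 = m₃ / m₂^(3/2) = -1648.09313 / 822.55998 ≈ -2.004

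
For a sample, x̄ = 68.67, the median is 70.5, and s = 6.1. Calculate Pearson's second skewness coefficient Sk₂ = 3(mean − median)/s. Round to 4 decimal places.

-0.9000

Sk₂ = 3(68.67 − 70.5) / 6.1 = 3 × -1.8300 / 6.1
    = -5.4900 / 6.1 ≈ -0.9000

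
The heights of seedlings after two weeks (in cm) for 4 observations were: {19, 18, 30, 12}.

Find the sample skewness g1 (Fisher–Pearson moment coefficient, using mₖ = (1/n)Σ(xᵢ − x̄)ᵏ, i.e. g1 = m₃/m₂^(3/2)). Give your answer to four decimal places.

x̄ = (19 + 18 + 30 + 12) / 4 = 19.7500
deviations (xᵢ − x̄): -0.7500, -1.7500, 10.2500, -7.7500
Σ(xᵢ − x̄)² = 168.7500 ⇒ m₂ = 168.7500/4 = 42.18750
Σ(xᵢ − x̄)³ = 605.6250 ⇒ m₃ = 605.6250/4 = 151.40625
m₂^(3/2) = 42.18750^(1.5) = 274.01585
g1 = m₃ / m₂^(3/2) = 151.40625 / 274.01585 ≈ 0.5525

0.5525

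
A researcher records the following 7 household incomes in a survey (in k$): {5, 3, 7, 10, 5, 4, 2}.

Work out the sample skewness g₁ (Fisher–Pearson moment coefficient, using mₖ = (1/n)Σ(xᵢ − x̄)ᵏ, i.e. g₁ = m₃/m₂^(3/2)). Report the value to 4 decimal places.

0.7413

x̄ = (5 + 3 + 7 + 10 + 5 + 4 + 2) / 7 = 5.1429
deviations (xᵢ − x̄): -0.1429, -2.1429, 1.8571, 4.8571, -0.1429, -1.1429, -3.1429
Σ(xᵢ − x̄)² = 42.8571 ⇒ m₂ = 42.8571/7 = 6.12245
Σ(xᵢ − x̄)³ = 78.6122 ⇒ m₃ = 78.6122/7 = 11.23032
m₂^(3/2) = 6.12245^(1.5) = 15.14913
g₁ = m₃ / m₂^(3/2) = 11.23032 / 15.14913 ≈ 0.7413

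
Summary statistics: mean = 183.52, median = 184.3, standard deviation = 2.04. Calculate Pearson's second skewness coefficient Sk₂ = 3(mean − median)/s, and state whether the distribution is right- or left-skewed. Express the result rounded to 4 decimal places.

-1.1471, left-skewed

Sk₂ = 3(183.52 − 184.3) / 2.04 = 3 × -0.7800 / 2.04
    = -2.3400 / 2.04 ≈ -1.1471
Sk₂ < 0 ⇒ mean < median ⇒ left-skewed (negative skew).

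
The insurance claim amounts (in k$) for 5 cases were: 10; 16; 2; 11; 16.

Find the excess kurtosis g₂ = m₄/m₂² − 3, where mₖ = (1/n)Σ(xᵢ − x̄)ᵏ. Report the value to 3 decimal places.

-0.758

x̄ = 11.0000
Σ(xᵢ − x̄)² = 132.0000 ⇒ m₂ = 26.40000
Σ(xᵢ − x̄)⁴ = 7812.0000 ⇒ m₄ = 1562.40000
m₂² = 696.96000
g₂ = m₄/m₂² − 3 = 2.24174 − 3 ≈ -0.758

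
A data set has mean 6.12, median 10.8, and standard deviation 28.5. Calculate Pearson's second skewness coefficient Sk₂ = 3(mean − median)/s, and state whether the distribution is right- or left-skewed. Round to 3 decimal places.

-0.493, left-skewed

Sk₂ = 3(6.12 − 10.8) / 28.5 = 3 × -4.6800 / 28.5
    = -14.0400 / 28.5 ≈ -0.493
Sk₂ < 0 ⇒ mean < median ⇒ left-skewed (negative skew).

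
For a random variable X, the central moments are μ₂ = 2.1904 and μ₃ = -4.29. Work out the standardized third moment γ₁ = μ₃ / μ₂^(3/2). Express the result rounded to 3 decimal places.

-1.323

σ = √μ₂ = √2.1904 = 1.48000
σ³ = μ₂^(3/2) = 3.24179
γ₁ = μ₃/σ³ = -4.29 / 3.24179 ≈ -1.323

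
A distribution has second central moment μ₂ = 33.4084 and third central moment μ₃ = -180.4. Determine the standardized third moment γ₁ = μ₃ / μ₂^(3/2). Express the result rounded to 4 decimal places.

-0.9342

σ = √μ₂ = √33.4084 = 5.78000
σ³ = μ₂^(3/2) = 193.10055
γ₁ = μ₃/σ³ = -180.4 / 193.10055 ≈ -0.9342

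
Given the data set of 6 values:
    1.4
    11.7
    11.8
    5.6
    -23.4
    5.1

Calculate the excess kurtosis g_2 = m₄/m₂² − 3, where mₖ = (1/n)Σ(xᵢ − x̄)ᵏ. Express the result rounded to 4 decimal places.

x̄ = 2.0333
Σ(xᵢ − x̄)² = 858.2133 ⇒ m₂ = 143.03556
Σ(xᵢ − x̄)⁴ = 436501.7958 ⇒ m₄ = 72750.29930
m₂² = 20459.17015
g_2 = m₄/m₂² − 3 = 3.55588 − 3 ≈ 0.5559

0.5559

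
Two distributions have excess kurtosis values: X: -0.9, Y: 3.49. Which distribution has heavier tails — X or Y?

Y

Higher excess kurtosis ⇒ heavier tails relative to the normal distribution.
-0.9 vs 3.49: the larger is 3.49, so Y has heavier tails. (Y is leptokurtic — heavier-than-normal tails; the other is platykurtic.)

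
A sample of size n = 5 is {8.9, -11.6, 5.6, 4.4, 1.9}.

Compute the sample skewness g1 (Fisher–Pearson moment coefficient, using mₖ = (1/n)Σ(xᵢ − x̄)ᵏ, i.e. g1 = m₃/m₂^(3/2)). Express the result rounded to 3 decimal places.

x̄ = (8.9 - 11.6 + 5.6 + 4.4 + 1.9) / 5 = 1.8400
deviations (xᵢ − x̄): 7.0600, -13.4400, 3.7600, 2.5600, 0.0600
Σ(xᵢ − x̄)² = 251.1720 ⇒ m₂ = 251.1720/5 = 50.23440
Σ(xᵢ − x̄)³ = -2005.8850 ⇒ m₃ = -2005.8850/5 = -401.17699
m₂^(3/2) = 50.23440^(1.5) = 356.04249
g1 = m₃ / m₂^(3/2) = -401.17699 / 356.04249 ≈ -1.127

-1.127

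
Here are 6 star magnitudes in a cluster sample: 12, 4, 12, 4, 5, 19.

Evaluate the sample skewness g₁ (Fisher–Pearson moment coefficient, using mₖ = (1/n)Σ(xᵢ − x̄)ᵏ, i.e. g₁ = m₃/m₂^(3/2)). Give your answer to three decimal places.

x̄ = (12 + 4 + 12 + 4 + 5 + 19) / 6 = 9.3333
deviations (xᵢ − x̄): 2.6667, -5.3333, 2.6667, -5.3333, -4.3333, 9.6667
Σ(xᵢ − x̄)² = 183.3333 ⇒ m₂ = 183.3333/6 = 30.55556
Σ(xᵢ − x̄)³ = 556.4444 ⇒ m₃ = 556.4444/6 = 92.74074
m₂^(3/2) = 30.55556^(1.5) = 168.90219
g₁ = m₃ / m₂^(3/2) = 92.74074 / 168.90219 ≈ 0.549

0.549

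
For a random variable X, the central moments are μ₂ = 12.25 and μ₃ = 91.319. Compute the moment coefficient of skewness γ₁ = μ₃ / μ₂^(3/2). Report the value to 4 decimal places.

2.1299

σ = √μ₂ = √12.25 = 3.50000
σ³ = μ₂^(3/2) = 42.87500
γ₁ = μ₃/σ³ = 91.319 / 42.87500 ≈ 2.1299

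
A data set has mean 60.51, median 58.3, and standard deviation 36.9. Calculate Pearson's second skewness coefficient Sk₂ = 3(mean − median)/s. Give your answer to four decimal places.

0.1797

Sk₂ = 3(60.51 − 58.3) / 36.9 = 3 × 2.2100 / 36.9
    = 6.6300 / 36.9 ≈ 0.1797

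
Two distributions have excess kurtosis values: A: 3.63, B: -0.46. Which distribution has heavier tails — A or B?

Higher excess kurtosis ⇒ heavier tails relative to the normal distribution.
3.63 vs -0.46: the larger is 3.63, so A has heavier tails. (A is leptokurtic — heavier-than-normal tails; the other is platykurtic.)

A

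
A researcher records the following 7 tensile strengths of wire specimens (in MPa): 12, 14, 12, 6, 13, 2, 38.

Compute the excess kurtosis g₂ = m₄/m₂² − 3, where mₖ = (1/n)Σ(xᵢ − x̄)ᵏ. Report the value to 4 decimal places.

x̄ = 13.8571
Σ(xᵢ − x̄)² = 792.8571 ⇒ m₂ = 113.26531
Σ(xᵢ − x̄)⁴ = 363347.8076 ⇒ m₄ = 51906.82965
m₂² = 12829.02957
g₂ = m₄/m₂² − 3 = 4.04604 − 3 ≈ 1.0460

1.0460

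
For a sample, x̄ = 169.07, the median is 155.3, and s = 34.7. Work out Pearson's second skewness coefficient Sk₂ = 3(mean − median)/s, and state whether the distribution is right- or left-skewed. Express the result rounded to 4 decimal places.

Sk₂ = 3(169.07 − 155.3) / 34.7 = 3 × 13.7700 / 34.7
    = 41.3100 / 34.7 ≈ 1.1905
Sk₂ > 0 ⇒ mean > median ⇒ right-skewed (positive skew).

1.1905, right-skewed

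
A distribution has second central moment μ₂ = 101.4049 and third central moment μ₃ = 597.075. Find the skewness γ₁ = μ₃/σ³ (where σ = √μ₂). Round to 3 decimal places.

0.585

σ = √μ₂ = √101.4049 = 10.07000
σ³ = μ₂^(3/2) = 1021.14734
γ₁ = μ₃/σ³ = 597.075 / 1021.14734 ≈ 0.585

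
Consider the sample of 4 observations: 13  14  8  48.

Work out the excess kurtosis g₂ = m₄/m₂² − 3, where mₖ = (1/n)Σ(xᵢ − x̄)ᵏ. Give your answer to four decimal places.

-0.7153

x̄ = 20.7500
Σ(xᵢ − x̄)² = 1010.7500 ⇒ m₂ = 252.68750
Σ(xᵢ − x̄)⁴ = 583509.0781 ⇒ m₄ = 145877.26953
m₂² = 63850.97266
g₂ = m₄/m₂² − 3 = 2.28465 − 3 ≈ -0.7153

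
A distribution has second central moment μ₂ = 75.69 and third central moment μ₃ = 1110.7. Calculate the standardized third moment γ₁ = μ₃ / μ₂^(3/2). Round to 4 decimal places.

σ = √μ₂ = √75.69 = 8.70000
σ³ = μ₂^(3/2) = 658.50300
γ₁ = μ₃/σ³ = 1110.7 / 658.50300 ≈ 1.6867

1.6867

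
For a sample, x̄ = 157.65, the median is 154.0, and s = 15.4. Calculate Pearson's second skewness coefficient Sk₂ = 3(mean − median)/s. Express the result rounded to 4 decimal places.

Sk₂ = 3(157.65 − 154.0) / 15.4 = 3 × 3.6500 / 15.4
    = 10.9500 / 15.4 ≈ 0.7110

0.7110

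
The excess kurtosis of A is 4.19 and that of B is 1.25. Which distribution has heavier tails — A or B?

A

Higher excess kurtosis ⇒ heavier tails relative to the normal distribution.
4.19 vs 1.25: the larger is 4.19, so A has heavier tails.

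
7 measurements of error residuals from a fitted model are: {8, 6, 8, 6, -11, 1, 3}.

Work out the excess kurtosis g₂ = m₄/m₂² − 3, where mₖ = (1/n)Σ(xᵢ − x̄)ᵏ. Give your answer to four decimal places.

x̄ = 3.0000
Σ(xᵢ − x̄)² = 268.0000 ⇒ m₂ = 38.28571
Σ(xᵢ − x̄)⁴ = 39844.0000 ⇒ m₄ = 5692.00000
m₂² = 1465.79592
g₂ = m₄/m₂² − 3 = 3.88321 − 3 ≈ 0.8832

0.8832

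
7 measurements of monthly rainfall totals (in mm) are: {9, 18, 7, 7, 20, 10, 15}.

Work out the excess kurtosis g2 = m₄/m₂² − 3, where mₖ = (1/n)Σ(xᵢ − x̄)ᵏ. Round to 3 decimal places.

x̄ = 12.2857
Σ(xᵢ − x̄)² = 171.4286 ⇒ m₂ = 24.48980
Σ(xᵢ − x̄)⁴ = 6366.9621 ⇒ m₄ = 909.56601
m₂² = 599.75010
g2 = m₄/m₂² − 3 = 1.51657 − 3 ≈ -1.483

-1.483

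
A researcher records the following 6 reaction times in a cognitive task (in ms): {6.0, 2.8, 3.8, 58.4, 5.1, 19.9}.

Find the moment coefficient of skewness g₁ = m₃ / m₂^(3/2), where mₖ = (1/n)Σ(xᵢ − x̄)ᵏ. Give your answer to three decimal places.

x̄ = (6.0 + 2.8 + 3.8 + 58.4 + 5.1 + 19.9) / 6 = 16.0000
deviations (xᵢ − x̄): -10.0000, -13.2000, -12.2000, 42.4000, -10.9000, 3.9000
Σ(xᵢ − x̄)² = 2354.8600 ⇒ m₂ = 2354.8600/6 = 392.47667
Σ(xᵢ − x̄)³ = 69873.4980 ⇒ m₃ = 69873.4980/6 = 11645.58300
m₂^(3/2) = 392.47667^(1.5) = 7775.36461
g₁ = m₃ / m₂^(3/2) = 11645.58300 / 7775.36461 ≈ 1.498

1.498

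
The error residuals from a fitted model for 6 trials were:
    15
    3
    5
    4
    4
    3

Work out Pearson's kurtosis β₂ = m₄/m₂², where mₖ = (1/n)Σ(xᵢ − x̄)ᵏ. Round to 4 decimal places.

x̄ = 5.6667
Σ(xᵢ − x̄)² = 107.3333 ⇒ m₂ = 17.88889
Σ(xᵢ − x̄)⁴ = 7705.1111 ⇒ m₄ = 1284.18519
m₂² = 320.01235
β₂ = m₄/m₂² = 1284.18519 / 320.01235 ≈ 4.0129

4.0129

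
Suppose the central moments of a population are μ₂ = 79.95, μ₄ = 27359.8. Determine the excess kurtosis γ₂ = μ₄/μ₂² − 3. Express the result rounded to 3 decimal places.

μ₂² = 79.95² = 6392.00250
μ₄/μ₂² = 27359.8 / 6392.00250 = 4.28032
γ₂ = 4.28032 − 3 ≈ 1.280

1.280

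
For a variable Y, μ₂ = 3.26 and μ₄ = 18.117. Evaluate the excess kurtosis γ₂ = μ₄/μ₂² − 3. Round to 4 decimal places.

μ₂² = 3.26² = 10.62760
μ₄/μ₂² = 18.117 / 10.62760 = 1.70471
γ₂ = 1.70471 − 3 ≈ -1.2953

-1.2953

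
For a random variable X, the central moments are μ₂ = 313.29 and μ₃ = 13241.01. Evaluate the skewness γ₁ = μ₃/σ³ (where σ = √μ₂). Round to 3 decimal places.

σ = √μ₂ = √313.29 = 17.70000
σ³ = μ₂^(3/2) = 5545.23300
γ₁ = μ₃/σ³ = 13241.01 / 5545.23300 ≈ 2.388

2.388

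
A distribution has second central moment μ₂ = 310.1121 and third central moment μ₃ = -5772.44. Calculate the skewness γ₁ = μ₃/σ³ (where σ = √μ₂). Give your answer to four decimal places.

-1.0570

σ = √μ₂ = √310.1121 = 17.61000
σ³ = μ₂^(3/2) = 5461.07408
γ₁ = μ₃/σ³ = -5772.44 / 5461.07408 ≈ -1.0570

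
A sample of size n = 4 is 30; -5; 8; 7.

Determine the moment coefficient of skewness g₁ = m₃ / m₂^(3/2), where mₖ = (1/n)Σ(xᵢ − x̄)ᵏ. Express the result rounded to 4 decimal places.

0.5697

x̄ = (30 - 5 + 8 + 7) / 4 = 10.0000
deviations (xᵢ − x̄): 20.0000, -15.0000, -2.0000, -3.0000
Σ(xᵢ − x̄)² = 638.0000 ⇒ m₂ = 638.0000/4 = 159.50000
Σ(xᵢ − x̄)³ = 4590.0000 ⇒ m₃ = 4590.0000/4 = 1147.50000
m₂^(3/2) = 159.50000^(1.5) = 2014.37828
g₁ = m₃ / m₂^(3/2) = 1147.50000 / 2014.37828 ≈ 0.5697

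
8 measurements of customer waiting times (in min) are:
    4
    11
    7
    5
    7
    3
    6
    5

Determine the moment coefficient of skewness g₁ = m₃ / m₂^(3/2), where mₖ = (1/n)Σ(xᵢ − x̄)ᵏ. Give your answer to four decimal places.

0.9352

x̄ = (4 + 11 + 7 + 5 + 7 + 3 + 6 + 5) / 8 = 6.0000
deviations (xᵢ − x̄): -2.0000, 5.0000, 1.0000, -1.0000, 1.0000, -3.0000, 0.0000, -1.0000
Σ(xᵢ − x̄)² = 42.0000 ⇒ m₂ = 42.0000/8 = 5.25000
Σ(xᵢ − x̄)³ = 90.0000 ⇒ m₃ = 90.0000/8 = 11.25000
m₂^(3/2) = 5.25000^(1.5) = 12.02926
g₁ = m₃ / m₂^(3/2) = 11.25000 / 12.02926 ≈ 0.9352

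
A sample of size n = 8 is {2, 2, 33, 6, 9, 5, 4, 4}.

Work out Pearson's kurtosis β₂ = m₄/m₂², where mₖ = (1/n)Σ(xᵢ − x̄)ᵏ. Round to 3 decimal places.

5.601

x̄ = 8.1250
Σ(xᵢ − x̄)² = 742.8750 ⇒ m₂ = 92.85938
Σ(xᵢ − x̄)⁴ = 386381.1504 ⇒ m₄ = 48297.64380
m₂² = 8622.86353
β₂ = m₄/m₂² = 48297.64380 / 8622.86353 ≈ 5.601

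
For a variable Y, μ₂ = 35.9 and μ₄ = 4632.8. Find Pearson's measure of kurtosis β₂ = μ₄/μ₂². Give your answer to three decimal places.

μ₂² = 35.9² = 1288.81000
μ₄/μ₂² = 4632.8 / 1288.81000 = 3.59463
β₂ ≈ 3.595

3.595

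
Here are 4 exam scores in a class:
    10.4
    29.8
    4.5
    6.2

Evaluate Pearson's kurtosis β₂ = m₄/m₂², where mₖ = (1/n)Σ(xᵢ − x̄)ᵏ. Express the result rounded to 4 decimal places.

2.2056

x̄ = 12.7250
Σ(xᵢ − x̄)² = 407.1875 ⇒ m₂ = 101.79688
Σ(xᵢ − x̄)⁴ = 91423.1942 ⇒ m₄ = 22855.79854
m₂² = 10362.60376
β₂ = m₄/m₂² = 22855.79854 / 10362.60376 ≈ 2.2056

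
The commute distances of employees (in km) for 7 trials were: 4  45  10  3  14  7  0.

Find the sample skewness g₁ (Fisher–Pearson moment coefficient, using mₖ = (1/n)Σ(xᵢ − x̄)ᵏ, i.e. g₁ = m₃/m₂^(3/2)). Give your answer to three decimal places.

1.670

x̄ = (4 + 45 + 10 + 3 + 14 + 7 + 0) / 7 = 11.8571
deviations (xᵢ − x̄): -7.8571, 33.1429, -1.8571, -8.8571, 2.1429, -4.8571, -11.8571
Σ(xᵢ − x̄)² = 1410.8571 ⇒ m₂ = 1410.8571/7 = 201.55102
Σ(xᵢ − x̄)³ = 33447.6735 ⇒ m₃ = 33447.6735/7 = 4778.23907
m₂^(3/2) = 201.55102^(1.5) = 2861.39294
g₁ = m₃ / m₂^(3/2) = 4778.23907 / 2861.39294 ≈ 1.670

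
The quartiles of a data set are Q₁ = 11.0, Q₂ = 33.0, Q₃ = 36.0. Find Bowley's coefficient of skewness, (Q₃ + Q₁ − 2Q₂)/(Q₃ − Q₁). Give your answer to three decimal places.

numerator: Q₃ + Q₁ − 2Q₂ = 36.0 + 11.0 − 2×33.0 = -19.0000
denominator: Q₃ − Q₁ = 36.0 − 11.0 = 25.0000
Bowley skewness = -19.0000 / 25.0000 ≈ -0.760

-0.760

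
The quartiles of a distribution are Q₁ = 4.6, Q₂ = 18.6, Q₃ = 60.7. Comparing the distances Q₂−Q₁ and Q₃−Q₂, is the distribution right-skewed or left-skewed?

Q₂ − Q₁ = 14.0;  Q₃ − Q₂ = 42.1
Q₃ − Q₂ > Q₂ − Q₁ ⇒ the upper half is more spread out ⇒ right-skewed.

right-skewed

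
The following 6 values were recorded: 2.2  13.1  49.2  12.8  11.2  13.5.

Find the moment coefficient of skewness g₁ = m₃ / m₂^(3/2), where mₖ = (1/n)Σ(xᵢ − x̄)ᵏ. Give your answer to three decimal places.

x̄ = (2.2 + 13.1 + 49.2 + 12.8 + 11.2 + 13.5) / 6 = 17.0000
deviations (xᵢ − x̄): -14.8000, -3.9000, 32.2000, -4.2000, -5.8000, -3.5000
Σ(xᵢ − x̄)² = 1334.6200 ⇒ m₂ = 1334.6200/6 = 222.43667
Σ(xᵢ − x̄)³ = 29773.0620 ⇒ m₃ = 29773.0620/6 = 4962.17700
m₂^(3/2) = 222.43667^(1.5) = 3317.48958
g₁ = m₃ / m₂^(3/2) = 4962.17700 / 3317.48958 ≈ 1.496

1.496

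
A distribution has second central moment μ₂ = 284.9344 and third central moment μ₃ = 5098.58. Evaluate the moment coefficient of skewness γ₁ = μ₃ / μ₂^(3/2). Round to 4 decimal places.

σ = √μ₂ = √284.9344 = 16.88000
σ³ = μ₂^(3/2) = 4809.69267
γ₁ = μ₃/σ³ = 5098.58 / 4809.69267 ≈ 1.0601

1.0601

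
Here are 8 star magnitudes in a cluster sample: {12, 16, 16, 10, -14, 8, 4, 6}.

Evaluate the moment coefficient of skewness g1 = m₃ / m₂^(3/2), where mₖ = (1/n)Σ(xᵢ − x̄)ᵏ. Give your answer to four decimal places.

x̄ = (12 + 16 + 16 + 10 - 14 + 8 + 4 + 6) / 8 = 7.2500
deviations (xᵢ − x̄): 4.7500, 8.7500, 8.7500, 2.7500, -21.2500, 0.7500, -3.2500, -1.2500
Σ(xᵢ − x̄)² = 647.5000 ⇒ m₂ = 647.5000/8 = 80.93750
Σ(xᵢ − x̄)³ = -8163.7500 ⇒ m₃ = -8163.7500/8 = -1020.46875
m₂^(3/2) = 80.93750^(1.5) = 728.15641
g1 = m₃ / m₂^(3/2) = -1020.46875 / 728.15641 ≈ -1.4014

-1.4014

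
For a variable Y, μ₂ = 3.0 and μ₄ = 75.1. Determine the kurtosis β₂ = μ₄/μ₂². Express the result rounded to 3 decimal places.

μ₂² = 3.0² = 9.00000
μ₄/μ₂² = 75.1 / 9.00000 = 8.34444
β₂ ≈ 8.344

8.344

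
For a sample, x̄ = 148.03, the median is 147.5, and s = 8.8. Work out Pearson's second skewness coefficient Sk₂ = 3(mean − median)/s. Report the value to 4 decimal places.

Sk₂ = 3(148.03 − 147.5) / 8.8 = 3 × 0.5300 / 8.8
    = 1.5900 / 8.8 ≈ 0.1807

0.1807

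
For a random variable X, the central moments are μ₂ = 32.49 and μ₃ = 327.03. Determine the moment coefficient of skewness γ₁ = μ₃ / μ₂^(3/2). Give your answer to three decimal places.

1.766

σ = √μ₂ = √32.49 = 5.70000
σ³ = μ₂^(3/2) = 185.19300
γ₁ = μ₃/σ³ = 327.03 / 185.19300 ≈ 1.766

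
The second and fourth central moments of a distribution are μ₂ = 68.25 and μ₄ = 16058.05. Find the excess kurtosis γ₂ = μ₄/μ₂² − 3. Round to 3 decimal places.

0.447

μ₂² = 68.25² = 4658.06250
μ₄/μ₂² = 16058.05 / 4658.06250 = 3.44737
γ₂ = 3.44737 − 3 ≈ 0.447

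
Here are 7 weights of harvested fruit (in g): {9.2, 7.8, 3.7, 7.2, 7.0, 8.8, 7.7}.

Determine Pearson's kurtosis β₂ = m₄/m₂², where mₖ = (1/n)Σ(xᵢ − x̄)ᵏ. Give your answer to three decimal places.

x̄ = 7.3429
Σ(xᵢ − x̄)² = 19.3171 ⇒ m₂ = 2.75959
Σ(xᵢ − x̄)⁴ = 192.5816 ⇒ m₄ = 27.51166
m₂² = 7.61535
β₂ = m₄/m₂² = 27.51166 / 7.61535 ≈ 3.613

3.613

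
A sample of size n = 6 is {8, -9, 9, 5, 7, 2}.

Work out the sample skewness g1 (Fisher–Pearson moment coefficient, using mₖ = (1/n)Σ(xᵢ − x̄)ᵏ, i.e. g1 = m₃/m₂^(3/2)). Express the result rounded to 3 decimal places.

-1.295

x̄ = (8 - 9 + 9 + 5 + 7 + 2) / 6 = 3.6667
deviations (xᵢ − x̄): 4.3333, -12.6667, 5.3333, 1.3333, 3.3333, -1.6667
Σ(xᵢ − x̄)² = 223.3333 ⇒ m₂ = 223.3333/6 = 37.22222
Σ(xᵢ − x̄)³ = -1764.4444 ⇒ m₃ = -1764.4444/6 = -294.07407
m₂^(3/2) = 37.22222^(1.5) = 227.09284
g1 = m₃ / m₂^(3/2) = -294.07407 / 227.09284 ≈ -1.295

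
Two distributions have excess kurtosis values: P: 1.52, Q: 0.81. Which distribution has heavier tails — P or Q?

Higher excess kurtosis ⇒ heavier tails relative to the normal distribution.
1.52 vs 0.81: the larger is 1.52, so P has heavier tails.

P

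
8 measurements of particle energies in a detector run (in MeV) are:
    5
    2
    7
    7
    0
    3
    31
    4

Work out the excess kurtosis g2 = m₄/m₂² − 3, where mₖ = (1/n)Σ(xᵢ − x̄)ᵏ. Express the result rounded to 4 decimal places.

2.4987

x̄ = 7.3750
Σ(xᵢ − x̄)² = 677.8750 ⇒ m₂ = 84.73438
Σ(xᵢ − x̄)⁴ = 315841.9316 ⇒ m₄ = 39480.24146
m₂² = 7179.91431
g2 = m₄/m₂² − 3 = 5.49871 − 3 ≈ 2.4987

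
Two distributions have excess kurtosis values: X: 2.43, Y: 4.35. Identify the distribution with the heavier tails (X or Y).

Higher excess kurtosis ⇒ heavier tails relative to the normal distribution.
2.43 vs 4.35: the larger is 4.35, so Y has heavier tails.

Y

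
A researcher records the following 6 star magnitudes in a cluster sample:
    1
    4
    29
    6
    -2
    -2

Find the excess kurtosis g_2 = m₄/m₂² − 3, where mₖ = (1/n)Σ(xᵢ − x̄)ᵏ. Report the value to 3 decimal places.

x̄ = 6.0000
Σ(xᵢ − x̄)² = 686.0000 ⇒ m₂ = 114.33333
Σ(xᵢ − x̄)⁴ = 288674.0000 ⇒ m₄ = 48112.33333
m₂² = 13072.11111
g_2 = m₄/m₂² − 3 = 3.68053 − 3 ≈ 0.681

0.681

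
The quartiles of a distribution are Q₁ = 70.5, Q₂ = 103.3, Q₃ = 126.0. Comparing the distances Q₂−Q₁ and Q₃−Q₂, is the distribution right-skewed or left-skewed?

left-skewed

Q₂ − Q₁ = 32.8;  Q₃ − Q₂ = 22.7
Q₂ − Q₁ > Q₃ − Q₂ ⇒ the lower half is more spread out ⇒ left-skewed.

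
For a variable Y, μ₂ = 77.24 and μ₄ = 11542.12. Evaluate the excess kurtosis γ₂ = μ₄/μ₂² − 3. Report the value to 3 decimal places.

-1.065

μ₂² = 77.24² = 5966.01760
μ₄/μ₂² = 11542.12 / 5966.01760 = 1.93464
γ₂ = 1.93464 − 3 ≈ -1.065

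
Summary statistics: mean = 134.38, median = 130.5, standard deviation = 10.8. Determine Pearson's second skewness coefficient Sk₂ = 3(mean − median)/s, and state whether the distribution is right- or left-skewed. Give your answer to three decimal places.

1.078, right-skewed

Sk₂ = 3(134.38 − 130.5) / 10.8 = 3 × 3.8800 / 10.8
    = 11.6400 / 10.8 ≈ 1.078
Sk₂ > 0 ⇒ mean > median ⇒ right-skewed (positive skew).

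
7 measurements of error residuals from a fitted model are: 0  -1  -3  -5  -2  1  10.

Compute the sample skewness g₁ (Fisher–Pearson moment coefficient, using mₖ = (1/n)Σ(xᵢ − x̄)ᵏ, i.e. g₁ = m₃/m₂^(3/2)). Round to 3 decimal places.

1.342

x̄ = (0 - 1 - 3 - 5 - 2 + 1 + 10) / 7 = 0.0000
deviations (xᵢ − x̄): 0.0000, -1.0000, -3.0000, -5.0000, -2.0000, 1.0000, 10.0000
Σ(xᵢ − x̄)² = 140.0000 ⇒ m₂ = 140.0000/7 = 20.00000
Σ(xᵢ − x̄)³ = 840.0000 ⇒ m₃ = 840.0000/7 = 120.00000
m₂^(3/2) = 20.00000^(1.5) = 89.44272
g₁ = m₃ / m₂^(3/2) = 120.00000 / 89.44272 ≈ 1.342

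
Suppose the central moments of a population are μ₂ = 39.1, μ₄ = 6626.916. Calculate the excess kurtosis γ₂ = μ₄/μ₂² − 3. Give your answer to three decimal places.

μ₂² = 39.1² = 1528.81000
μ₄/μ₂² = 6626.916 / 1528.81000 = 4.33469
γ₂ = 4.33469 − 3 ≈ 1.335

1.335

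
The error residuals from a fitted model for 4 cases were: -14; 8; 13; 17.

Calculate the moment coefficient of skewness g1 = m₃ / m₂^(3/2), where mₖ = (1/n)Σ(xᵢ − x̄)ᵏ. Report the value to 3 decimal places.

x̄ = (-14 + 8 + 13 + 17) / 4 = 6.0000
deviations (xᵢ − x̄): -20.0000, 2.0000, 7.0000, 11.0000
Σ(xᵢ − x̄)² = 574.0000 ⇒ m₂ = 574.0000/4 = 143.50000
Σ(xᵢ − x̄)³ = -6318.0000 ⇒ m₃ = -6318.0000/4 = -1579.50000
m₂^(3/2) = 143.50000^(1.5) = 1719.00782
g1 = m₃ / m₂^(3/2) = -1579.50000 / 1719.00782 ≈ -0.919

-0.919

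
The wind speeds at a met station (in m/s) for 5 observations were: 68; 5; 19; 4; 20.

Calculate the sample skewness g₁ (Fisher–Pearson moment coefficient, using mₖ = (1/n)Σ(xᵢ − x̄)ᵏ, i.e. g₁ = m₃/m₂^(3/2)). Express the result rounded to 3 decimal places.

x̄ = (68 + 5 + 19 + 4 + 20) / 5 = 23.2000
deviations (xᵢ − x̄): 44.8000, -18.2000, -4.2000, -19.2000, -3.2000
Σ(xᵢ − x̄)² = 2734.8000 ⇒ m₂ = 2734.8000/5 = 546.96000
Σ(xᵢ − x̄)³ = 76702.0800 ⇒ m₃ = 76702.0800/5 = 15340.41600
m₂^(3/2) = 546.96000^(1.5) = 12791.84977
g₁ = m₃ / m₂^(3/2) = 15340.41600 / 12791.84977 ≈ 1.199

1.199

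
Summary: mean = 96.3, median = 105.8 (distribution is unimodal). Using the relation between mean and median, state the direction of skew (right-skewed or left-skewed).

left-skewed

mean − median = 96.3 − 105.8 = -9.5
mean < median ⇒ the longer tail is on the left ⇒ left-skewed (negatively skewed).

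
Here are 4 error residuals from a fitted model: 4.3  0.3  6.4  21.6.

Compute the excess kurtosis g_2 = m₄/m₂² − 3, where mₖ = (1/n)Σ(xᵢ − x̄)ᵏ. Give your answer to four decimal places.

x̄ = 8.1500
Σ(xᵢ − x̄)² = 260.4100 ⇒ m₂ = 65.10250
Σ(xᵢ − x̄)⁴ = 36752.1324 ⇒ m₄ = 9188.03311
m₂² = 4238.33551
g_2 = m₄/m₂² − 3 = 2.16784 − 3 ≈ -0.8322

-0.8322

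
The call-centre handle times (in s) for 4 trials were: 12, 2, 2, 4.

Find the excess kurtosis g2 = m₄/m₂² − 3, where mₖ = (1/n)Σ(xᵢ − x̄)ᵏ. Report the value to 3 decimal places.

x̄ = 5.0000
Σ(xᵢ − x̄)² = 68.0000 ⇒ m₂ = 17.00000
Σ(xᵢ − x̄)⁴ = 2564.0000 ⇒ m₄ = 641.00000
m₂² = 289.00000
g2 = m₄/m₂² − 3 = 2.21799 − 3 ≈ -0.782

-0.782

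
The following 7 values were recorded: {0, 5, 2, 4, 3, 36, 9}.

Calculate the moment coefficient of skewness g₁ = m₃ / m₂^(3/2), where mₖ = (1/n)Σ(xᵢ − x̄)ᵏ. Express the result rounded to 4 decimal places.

1.8368

x̄ = (0 + 5 + 2 + 4 + 3 + 36 + 9) / 7 = 8.4286
deviations (xᵢ − x̄): -8.4286, -3.4286, -6.4286, -4.4286, -5.4286, 27.5714, 0.5714
Σ(xᵢ − x̄)² = 933.7143 ⇒ m₂ = 933.7143/7 = 133.38776
Σ(xᵢ − x̄)³ = 19807.9592 ⇒ m₃ = 19807.9592/7 = 2829.70845
m₂^(3/2) = 133.38776^(1.5) = 1540.54343
g₁ = m₃ / m₂^(3/2) = 2829.70845 / 1540.54343 ≈ 1.8368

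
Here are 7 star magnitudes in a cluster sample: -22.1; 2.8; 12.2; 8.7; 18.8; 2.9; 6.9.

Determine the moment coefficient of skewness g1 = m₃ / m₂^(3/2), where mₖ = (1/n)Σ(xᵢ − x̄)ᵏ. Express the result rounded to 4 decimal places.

x̄ = (-22.1 + 2.8 + 12.2 + 8.7 + 18.8 + 2.9 + 6.9) / 7 = 4.3143
deviations (xᵢ − x̄): -26.4143, -1.5143, 7.8857, 4.3857, 14.4857, -1.4143, 2.5857
Σ(xᵢ − x̄)² = 999.9486 ⇒ m₂ = 999.9486/7 = 142.84980
Σ(xᵢ − x̄)³ = -14804.2940 ⇒ m₃ = -14804.2940/7 = -2114.89914
m₂^(3/2) = 142.84980^(1.5) = 1707.33772
g1 = m₃ / m₂^(3/2) = -2114.89914 / 1707.33772 ≈ -1.2387

-1.2387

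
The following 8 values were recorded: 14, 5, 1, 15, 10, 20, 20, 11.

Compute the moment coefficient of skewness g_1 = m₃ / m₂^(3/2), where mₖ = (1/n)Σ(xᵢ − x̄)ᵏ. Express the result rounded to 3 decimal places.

x̄ = (14 + 5 + 1 + 15 + 10 + 20 + 20 + 11) / 8 = 12.0000
deviations (xᵢ − x̄): 2.0000, -7.0000, -11.0000, 3.0000, -2.0000, 8.0000, 8.0000, -1.0000
Σ(xᵢ − x̄)² = 316.0000 ⇒ m₂ = 316.0000/8 = 39.50000
Σ(xᵢ − x̄)³ = -624.0000 ⇒ m₃ = -624.0000/8 = -78.00000
m₂^(3/2) = 39.50000^(1.5) = 248.25365
g_1 = m₃ / m₂^(3/2) = -78.00000 / 248.25365 ≈ -0.314

-0.314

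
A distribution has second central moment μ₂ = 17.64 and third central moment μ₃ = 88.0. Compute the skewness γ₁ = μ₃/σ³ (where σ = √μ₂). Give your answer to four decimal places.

σ = √μ₂ = √17.64 = 4.20000
σ³ = μ₂^(3/2) = 74.08800
γ₁ = μ₃/σ³ = 88.0 / 74.08800 ≈ 1.1878

1.1878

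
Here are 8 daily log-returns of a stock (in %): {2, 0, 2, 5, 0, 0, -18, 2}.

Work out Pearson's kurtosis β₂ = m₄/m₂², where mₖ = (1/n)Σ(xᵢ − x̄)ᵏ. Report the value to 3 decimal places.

x̄ = -0.8750
Σ(xᵢ − x̄)² = 354.8750 ⇒ m₂ = 44.35938
Σ(xᵢ − x̄)⁴ = 87402.7754 ⇒ m₄ = 10925.34692
m₂² = 1967.75415
β₂ = m₄/m₂² = 10925.34692 / 1967.75415 ≈ 5.552

5.552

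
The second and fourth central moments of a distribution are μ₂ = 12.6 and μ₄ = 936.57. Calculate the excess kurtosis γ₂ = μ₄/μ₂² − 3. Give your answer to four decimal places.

μ₂² = 12.6² = 158.76000
μ₄/μ₂² = 936.57 / 158.76000 = 5.89928
γ₂ = 5.89928 − 3 ≈ 2.8993

2.8993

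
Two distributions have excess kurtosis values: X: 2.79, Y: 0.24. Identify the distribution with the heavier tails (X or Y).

Higher excess kurtosis ⇒ heavier tails relative to the normal distribution.
2.79 vs 0.24: the larger is 2.79, so X has heavier tails.

X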